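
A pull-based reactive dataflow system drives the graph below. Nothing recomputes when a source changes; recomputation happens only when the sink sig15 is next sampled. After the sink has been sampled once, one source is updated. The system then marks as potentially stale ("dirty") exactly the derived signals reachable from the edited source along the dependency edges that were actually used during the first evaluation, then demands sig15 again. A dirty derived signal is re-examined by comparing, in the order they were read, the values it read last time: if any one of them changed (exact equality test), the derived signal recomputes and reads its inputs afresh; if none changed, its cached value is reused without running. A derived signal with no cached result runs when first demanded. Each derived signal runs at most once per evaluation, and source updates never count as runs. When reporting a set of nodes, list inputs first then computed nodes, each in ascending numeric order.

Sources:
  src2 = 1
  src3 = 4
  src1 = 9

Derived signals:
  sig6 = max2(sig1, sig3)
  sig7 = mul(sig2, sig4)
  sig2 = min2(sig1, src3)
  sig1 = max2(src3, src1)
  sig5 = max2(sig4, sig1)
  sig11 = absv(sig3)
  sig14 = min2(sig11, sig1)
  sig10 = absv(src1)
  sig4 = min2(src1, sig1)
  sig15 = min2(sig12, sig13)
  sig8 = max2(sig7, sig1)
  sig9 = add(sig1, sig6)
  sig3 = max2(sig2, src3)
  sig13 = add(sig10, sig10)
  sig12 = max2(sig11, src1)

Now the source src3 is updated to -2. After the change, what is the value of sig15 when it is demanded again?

New value of sig15: 9.
Key observation: the cutoff stops propagation at sig15 — its inputs' values are unchanged, so it reuses its cache.

First evaluation (everything demanded from the output):
  sig1 = max2(4, 9) = 9
  sig2 = min2(9, 4) = 4
  sig3 = max2(4, 4) = 4
  sig10 = absv(9) = 9
  sig11 = absv(4) = 4
  sig12 = max2(4, 9) = 9
  sig13 = add(9, 9) = 18
  sig15 = min2(9, 18) = 9

Propagation after the edit:
  sig1: runs — src3 4->-2; result 9 (same value as before).
  sig2: runs — src3 4->-2; result -2.
  sig3: runs — sig2 4->-2; src3 4->-2; result -2.
  sig11: runs — sig3 4->-2; result 2.
  sig12: runs — sig11 4->2; result 9 (same value as before).
  sig15: checked — values it read are unchanged (sig12 unchanged, sig13 unchanged); reused cached 9 without running.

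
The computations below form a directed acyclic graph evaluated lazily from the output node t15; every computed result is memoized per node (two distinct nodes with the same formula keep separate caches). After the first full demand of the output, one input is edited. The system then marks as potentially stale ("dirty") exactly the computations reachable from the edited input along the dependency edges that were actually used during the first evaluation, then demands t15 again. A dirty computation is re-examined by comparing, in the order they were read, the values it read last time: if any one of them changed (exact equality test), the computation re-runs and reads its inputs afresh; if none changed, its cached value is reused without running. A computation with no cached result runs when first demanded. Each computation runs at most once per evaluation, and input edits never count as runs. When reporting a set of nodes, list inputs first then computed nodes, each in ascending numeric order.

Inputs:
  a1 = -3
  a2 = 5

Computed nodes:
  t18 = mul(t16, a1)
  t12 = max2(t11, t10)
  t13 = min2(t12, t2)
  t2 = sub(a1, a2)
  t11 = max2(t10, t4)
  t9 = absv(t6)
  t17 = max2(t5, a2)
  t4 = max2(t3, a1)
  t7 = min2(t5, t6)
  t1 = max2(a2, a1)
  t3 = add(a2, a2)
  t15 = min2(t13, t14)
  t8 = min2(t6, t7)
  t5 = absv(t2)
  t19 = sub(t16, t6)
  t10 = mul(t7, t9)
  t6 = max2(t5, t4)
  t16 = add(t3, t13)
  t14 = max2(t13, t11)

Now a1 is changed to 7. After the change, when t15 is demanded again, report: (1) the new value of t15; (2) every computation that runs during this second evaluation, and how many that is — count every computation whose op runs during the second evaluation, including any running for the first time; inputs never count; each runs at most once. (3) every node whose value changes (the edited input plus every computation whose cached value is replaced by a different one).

Demanding t15 again yields 2.
11 computations run: t2, t4, t5, t6, t7, t10, t11, t12, t13, t14, t15.
The nodes whose values change: a1, t2, t5, t7, t10, t11, t12, t13, t14, t15.
Note where the cutoff bites: t9 is checked, finds nothing changed, and keeps its cache.

First demand of the output computes:
  t2 = sub(-3, 5) = -8
  t3 = add(5, 5) = 10
  t4 = max2(10, -3) = 10
  t5 = absv(-8) = 8
  t6 = max2(8, 10) = 10
  t7 = min2(8, 10) = 8
  t9 = absv(10) = 10
  t10 = mul(8, 10) = 80
  t11 = max2(80, 10) = 80
  t12 = max2(80, 80) = 80
  t13 = min2(80, -8) = -8
  t14 = max2(-8, 80) = 80
  t15 = min2(-8, 80) = -8

After the edit, cleaning proceeds:
  t2: a read changed (a1 -3->7) — executes, giving 2.
  t4: a read changed (a1 -3->7) — executes, giving 10 — identical to its old value.
  t5: a read changed (t2 -8->2) — executes, giving 2.
  t6: a read changed (t5 8->2) — executes, giving 10 — identical to its old value.
  t7: a read changed (t5 8->2) — executes, giving 2.
  t9: dirty, but its reads are unchanged (t6 unchanged); cached 10 stands.
  t10: a read changed (t7 8->2) — executes, giving 20.
  t11: a read changed (t10 80->20) — executes, giving 20.
  t12: a read changed (t11 80->20; t10 80->20) — executes, giving 20.
  t13: a read changed (t12 80->20; t2 -8->2) — executes, giving 2.
  t14: a read changed (t13 -8->2; t11 80->20) — executes, giving 20.
  t15: a read changed (t13 -8->2; t14 80->20) — executes, giving 2.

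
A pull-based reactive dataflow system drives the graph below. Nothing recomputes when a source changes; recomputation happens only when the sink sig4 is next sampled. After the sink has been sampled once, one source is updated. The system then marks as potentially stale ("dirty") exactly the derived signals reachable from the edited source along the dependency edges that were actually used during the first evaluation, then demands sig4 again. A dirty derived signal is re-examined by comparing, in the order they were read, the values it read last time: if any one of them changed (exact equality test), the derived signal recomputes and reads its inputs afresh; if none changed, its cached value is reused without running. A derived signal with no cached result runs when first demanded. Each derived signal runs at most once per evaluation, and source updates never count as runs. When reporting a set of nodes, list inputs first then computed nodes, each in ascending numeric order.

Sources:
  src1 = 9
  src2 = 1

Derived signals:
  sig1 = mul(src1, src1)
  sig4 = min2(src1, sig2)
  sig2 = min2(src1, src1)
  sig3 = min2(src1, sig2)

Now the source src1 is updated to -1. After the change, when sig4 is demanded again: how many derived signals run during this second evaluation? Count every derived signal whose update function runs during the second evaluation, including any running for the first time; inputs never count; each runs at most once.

Derived signals that run: sig2, sig4 — 2 in total.

First evaluation (everything demanded from the output):
  sig2 = min2(9, 9) = 9
  sig4 = min2(9, 9) = 9

Propagation after the edit:
  sig2: runs — src1 9->-1; src1 9->-1; result -1.
  sig4: runs — src1 9->-1; sig2 9->-1; result -1.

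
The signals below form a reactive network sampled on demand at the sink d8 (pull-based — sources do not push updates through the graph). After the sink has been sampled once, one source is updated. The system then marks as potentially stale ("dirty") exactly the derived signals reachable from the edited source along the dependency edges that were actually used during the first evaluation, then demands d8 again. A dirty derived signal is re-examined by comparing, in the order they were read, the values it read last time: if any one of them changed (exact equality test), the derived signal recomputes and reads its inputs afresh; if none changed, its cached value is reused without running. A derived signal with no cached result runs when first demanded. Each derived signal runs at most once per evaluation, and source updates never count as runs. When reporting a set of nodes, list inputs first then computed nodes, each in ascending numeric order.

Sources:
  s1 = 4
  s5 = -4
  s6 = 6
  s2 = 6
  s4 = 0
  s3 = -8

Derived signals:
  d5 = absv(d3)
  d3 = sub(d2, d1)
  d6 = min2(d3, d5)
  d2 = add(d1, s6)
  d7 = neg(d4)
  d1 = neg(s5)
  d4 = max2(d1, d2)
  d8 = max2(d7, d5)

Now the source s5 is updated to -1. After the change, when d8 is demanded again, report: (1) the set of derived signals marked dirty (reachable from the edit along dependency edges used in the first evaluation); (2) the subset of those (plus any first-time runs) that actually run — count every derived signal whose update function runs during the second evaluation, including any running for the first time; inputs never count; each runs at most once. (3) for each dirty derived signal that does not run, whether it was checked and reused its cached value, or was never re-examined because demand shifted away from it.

Dirty set: d1, d2, d3, d4, d5, d7, d8.
Run set: d1, d2, d3, d4, d7, d8 (6 run).
Re-examined without running (cache reused): d5.
The important point: at d5 every value read last time is unchanged, so the dirty flag clears without a run.

Initial pass — values computed on the first demand:
  d1 = neg(-4) = 4
  d2 = add(4, 6) = 10
  d3 = sub(10, 4) = 6
  d4 = max2(4, 10) = 10
  d5 = absv(6) = 6
  d7 = neg(10) = -10
  d8 = max2(-10, 6) = 6

Second demand — change propagation:
  d1: re-runs because s5 -4->-1; new result 1.
  d2: re-runs because d1 4->1; new result 7.
  d3: re-runs because d2 10->7; d1 4->1; new result 6 (unchanged).
  d4: re-runs because d1 4->1; d2 10->7; new result 7.
  d5: re-examined; everything it read last time is the same (d3 unchanged) — cache 6 kept, no run.
  d7: re-runs because d4 10->7; new result -7.
  d8: re-runs because d7 -10->-7; new result 6 (unchanged).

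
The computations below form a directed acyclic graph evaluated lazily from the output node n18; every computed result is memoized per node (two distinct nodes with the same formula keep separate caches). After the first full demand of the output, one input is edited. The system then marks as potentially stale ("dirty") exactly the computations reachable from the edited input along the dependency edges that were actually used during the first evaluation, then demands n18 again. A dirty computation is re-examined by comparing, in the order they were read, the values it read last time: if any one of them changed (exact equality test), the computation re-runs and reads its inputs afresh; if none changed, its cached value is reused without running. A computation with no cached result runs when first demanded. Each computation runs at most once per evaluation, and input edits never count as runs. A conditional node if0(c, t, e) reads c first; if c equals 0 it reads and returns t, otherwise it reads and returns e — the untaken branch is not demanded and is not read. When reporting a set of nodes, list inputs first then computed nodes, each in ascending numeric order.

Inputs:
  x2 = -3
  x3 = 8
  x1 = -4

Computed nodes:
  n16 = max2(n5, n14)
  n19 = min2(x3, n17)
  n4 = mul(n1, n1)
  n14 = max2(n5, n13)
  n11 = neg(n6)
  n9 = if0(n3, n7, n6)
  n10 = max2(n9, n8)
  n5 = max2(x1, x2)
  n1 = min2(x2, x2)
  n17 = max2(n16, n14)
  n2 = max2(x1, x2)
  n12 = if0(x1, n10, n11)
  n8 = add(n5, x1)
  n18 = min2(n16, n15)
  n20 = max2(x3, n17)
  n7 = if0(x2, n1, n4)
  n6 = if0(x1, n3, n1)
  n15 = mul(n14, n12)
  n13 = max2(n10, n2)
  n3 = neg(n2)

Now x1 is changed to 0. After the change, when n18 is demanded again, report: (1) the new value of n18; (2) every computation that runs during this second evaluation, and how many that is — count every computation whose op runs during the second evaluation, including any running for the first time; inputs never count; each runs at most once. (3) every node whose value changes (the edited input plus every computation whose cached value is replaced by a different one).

Demanding n18 again yields 9.
14 computations run: n2, n3, n4, n5, n7, n8, n9, n10, n12, n13, n14, n15, n16, n18.
The nodes whose values change: x1, n2, n3, n5, n8, n9, n10, n12, n13, n14, n15, n16, n18.
Note the branch switch — demand abandons n6, n11, which are never re-examined.

First demand of the output computes:
  n1 = min2(-3, -3) = -3
  n2 = max2(-4, -3) = -3
  n3 = neg(-3) = 3
  n5 = max2(-4, -3) = -3
  n6 = if0(x1=-4 -> else branch n1) = -3
  n8 = add(-3, -4) = -7
  n9 = if0(n3=3 -> else branch n6) = -3
  n10 = max2(-3, -7) = -3
  n11 = neg(-3) = 3
  n12 = if0(x1=-4 -> else branch n11) = 3
  n13 = max2(-3, -3) = -3
  n14 = max2(-3, -3) = -3
  n15 = mul(-3, 3) = -9
  n16 = max2(-3, -3) = -3
  n18 = min2(-3, -9) = -9

After the edit, cleaning proceeds:
  n2: a read changed (x1 -4->0) — executes, giving 0.
  n3: a read changed (n2 -3->0) — executes, giving 0.
  n4: had never run; runs now, result 9.
  n5: a read changed (x1 -4->0) — executes, giving 0.
  n6: stays stale; no demand reaches it after the flip.
  n7: had never run; runs now, result 9.
  n8: a read changed (n5 -3->0; x1 -4->0) — executes, giving 0.
  n9: a read changed (n3 3->0) — executes, giving 9.
  n10: a read changed (n9 -3->9; n8 -7->0) — executes, giving 9.
  n11: stays stale; no demand reaches it after the flip.
  n12: a read changed (x1 -4->0) — executes, giving 9.
  n13: a read changed (n10 -3->9; n2 -3->0) — executes, giving 9.
  n14: a read changed (n5 -3->0; n13 -3->9) — executes, giving 9.
  n15: a read changed (n14 -3->9; n12 3->9) — executes, giving 81.
  n16: a read changed (n5 -3->0; n14 -3->9) — executes, giving 9.
  n18: a read changed (n16 -3->9; n15 -9->81) — executes, giving 9.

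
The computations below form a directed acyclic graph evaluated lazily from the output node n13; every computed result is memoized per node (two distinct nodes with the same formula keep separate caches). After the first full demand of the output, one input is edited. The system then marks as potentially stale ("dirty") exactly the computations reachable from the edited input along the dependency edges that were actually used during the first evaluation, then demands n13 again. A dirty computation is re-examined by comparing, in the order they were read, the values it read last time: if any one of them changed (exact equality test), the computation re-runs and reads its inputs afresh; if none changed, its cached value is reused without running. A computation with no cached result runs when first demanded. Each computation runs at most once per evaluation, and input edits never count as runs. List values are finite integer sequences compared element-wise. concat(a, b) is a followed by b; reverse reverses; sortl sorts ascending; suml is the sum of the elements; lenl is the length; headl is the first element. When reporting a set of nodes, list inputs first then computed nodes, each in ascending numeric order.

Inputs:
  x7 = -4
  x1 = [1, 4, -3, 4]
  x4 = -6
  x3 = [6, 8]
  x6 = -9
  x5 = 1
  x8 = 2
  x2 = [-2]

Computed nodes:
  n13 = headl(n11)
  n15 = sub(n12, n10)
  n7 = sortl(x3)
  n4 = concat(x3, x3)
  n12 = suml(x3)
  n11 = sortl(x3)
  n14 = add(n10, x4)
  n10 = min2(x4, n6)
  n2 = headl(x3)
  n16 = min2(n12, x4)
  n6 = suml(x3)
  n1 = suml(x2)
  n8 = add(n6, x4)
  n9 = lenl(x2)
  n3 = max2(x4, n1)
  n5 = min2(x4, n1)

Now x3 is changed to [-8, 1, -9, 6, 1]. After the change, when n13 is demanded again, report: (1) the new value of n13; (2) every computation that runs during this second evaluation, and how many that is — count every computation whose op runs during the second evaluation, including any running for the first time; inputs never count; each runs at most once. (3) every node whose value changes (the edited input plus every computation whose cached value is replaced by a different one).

Demanding n13 again yields -9.
2 computations run: n11, n13.
The nodes whose values change: x3, n11, n13.

First demand of the output computes:
  n11 = sortl([6, 8]) = [6, 8]
  n13 = headl([6, 8]) = 6

After the edit, cleaning proceeds:
  n11: a read changed (x3 [6, 8]->[-8, 1, -9, 6, 1]) — executes, giving [-9, -8, 1, 1, 6].
  n13: a read changed (n11 [6, 8]->[-9, -8, 1, 1, 6]) — executes, giving -9.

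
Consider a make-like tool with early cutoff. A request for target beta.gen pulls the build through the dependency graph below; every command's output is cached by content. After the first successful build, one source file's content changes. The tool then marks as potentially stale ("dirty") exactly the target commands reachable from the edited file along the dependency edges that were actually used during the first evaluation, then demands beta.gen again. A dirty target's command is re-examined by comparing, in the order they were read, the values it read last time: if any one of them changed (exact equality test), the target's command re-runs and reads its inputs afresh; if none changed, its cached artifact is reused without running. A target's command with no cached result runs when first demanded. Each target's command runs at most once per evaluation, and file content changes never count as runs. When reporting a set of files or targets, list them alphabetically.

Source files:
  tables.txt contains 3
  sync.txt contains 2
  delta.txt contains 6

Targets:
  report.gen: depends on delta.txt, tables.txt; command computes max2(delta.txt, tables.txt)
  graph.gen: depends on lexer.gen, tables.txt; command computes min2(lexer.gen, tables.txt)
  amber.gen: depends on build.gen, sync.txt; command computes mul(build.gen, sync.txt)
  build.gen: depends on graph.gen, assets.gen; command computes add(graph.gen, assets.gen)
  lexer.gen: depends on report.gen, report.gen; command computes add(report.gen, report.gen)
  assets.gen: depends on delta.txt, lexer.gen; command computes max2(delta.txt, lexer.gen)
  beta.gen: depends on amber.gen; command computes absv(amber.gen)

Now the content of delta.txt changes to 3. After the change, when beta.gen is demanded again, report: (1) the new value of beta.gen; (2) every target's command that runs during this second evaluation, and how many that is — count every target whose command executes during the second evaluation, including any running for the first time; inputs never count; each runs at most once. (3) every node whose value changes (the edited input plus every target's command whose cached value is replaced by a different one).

First demand of the output computes:
  report.gen = max2(6, 3) = 6
  lexer.gen = add(6, 6) = 12
  assets.gen = max2(6, 12) = 12
  graph.gen = min2(12, 3) = 3
  build.gen = add(3, 12) = 15
  amber.gen = mul(15, 2) = 30
  beta.gen = absv(30) = 30

After the edit, cleaning proceeds:
  report.gen: a read changed (delta.txt 6->3) — executes, giving 3.
  lexer.gen: a read changed (report.gen 6->3; report.gen 6->3) — executes, giving 6.
  assets.gen: a read changed (delta.txt 6->3; lexer.gen 12->6) — executes, giving 6.
  graph.gen: a read changed (lexer.gen 12->6) — executes, giving 3 — identical to its old value.
  build.gen: a read changed (assets.gen 12->6) — executes, giving 9.
  amber.gen: a read changed (build.gen 15->9) — executes, giving 18.
  beta.gen: a read changed (amber.gen 30->18) — executes, giving 18.

Demanding beta.gen again yields 18.
7 target commands run: amber.gen, assets.gen, beta.gen, build.gen, graph.gen, lexer.gen, report.gen.
The nodes whose values change: amber.gen, assets.gen, beta.gen, build.gen, delta.txt, lexer.gen, report.gen.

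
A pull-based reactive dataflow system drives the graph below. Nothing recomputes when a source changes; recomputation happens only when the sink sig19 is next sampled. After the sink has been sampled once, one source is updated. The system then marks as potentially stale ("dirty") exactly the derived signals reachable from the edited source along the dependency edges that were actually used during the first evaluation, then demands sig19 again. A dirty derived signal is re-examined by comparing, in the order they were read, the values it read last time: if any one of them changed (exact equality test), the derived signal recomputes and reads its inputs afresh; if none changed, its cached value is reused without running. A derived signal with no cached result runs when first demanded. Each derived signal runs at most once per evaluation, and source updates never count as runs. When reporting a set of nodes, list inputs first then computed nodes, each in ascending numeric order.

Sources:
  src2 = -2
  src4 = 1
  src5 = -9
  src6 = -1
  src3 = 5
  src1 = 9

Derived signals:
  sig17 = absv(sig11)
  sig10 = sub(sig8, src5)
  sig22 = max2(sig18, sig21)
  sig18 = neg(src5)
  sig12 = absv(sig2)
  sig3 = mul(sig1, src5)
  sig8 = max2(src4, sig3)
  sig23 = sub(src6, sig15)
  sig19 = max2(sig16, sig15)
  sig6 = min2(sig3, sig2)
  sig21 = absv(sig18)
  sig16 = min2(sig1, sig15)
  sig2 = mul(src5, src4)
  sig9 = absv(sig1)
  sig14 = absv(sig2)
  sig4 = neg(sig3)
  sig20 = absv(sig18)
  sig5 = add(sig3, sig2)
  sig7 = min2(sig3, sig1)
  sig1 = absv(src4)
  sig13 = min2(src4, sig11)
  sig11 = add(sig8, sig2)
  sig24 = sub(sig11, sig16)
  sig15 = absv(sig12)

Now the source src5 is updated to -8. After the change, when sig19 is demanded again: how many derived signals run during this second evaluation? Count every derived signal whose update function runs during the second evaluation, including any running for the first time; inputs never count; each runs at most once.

Derived signals that run: sig2, sig12, sig15, sig16, sig19 — 5 in total.

First evaluation (everything demanded from the output):
  sig1 = absv(1) = 1
  sig2 = mul(-9, 1) = -9
  sig12 = absv(-9) = 9
  sig15 = absv(9) = 9
  sig16 = min2(1, 9) = 1
  sig19 = max2(1, 9) = 9

Propagation after the edit:
  sig2: runs — src5 -9->-8; result -8.
  sig12: runs — sig2 -9->-8; result 8.
  sig15: runs — sig12 9->8; result 8.
  sig16: runs — sig15 9->8; result 1 (same value as before).
  sig19: runs — sig15 9->8; result 8.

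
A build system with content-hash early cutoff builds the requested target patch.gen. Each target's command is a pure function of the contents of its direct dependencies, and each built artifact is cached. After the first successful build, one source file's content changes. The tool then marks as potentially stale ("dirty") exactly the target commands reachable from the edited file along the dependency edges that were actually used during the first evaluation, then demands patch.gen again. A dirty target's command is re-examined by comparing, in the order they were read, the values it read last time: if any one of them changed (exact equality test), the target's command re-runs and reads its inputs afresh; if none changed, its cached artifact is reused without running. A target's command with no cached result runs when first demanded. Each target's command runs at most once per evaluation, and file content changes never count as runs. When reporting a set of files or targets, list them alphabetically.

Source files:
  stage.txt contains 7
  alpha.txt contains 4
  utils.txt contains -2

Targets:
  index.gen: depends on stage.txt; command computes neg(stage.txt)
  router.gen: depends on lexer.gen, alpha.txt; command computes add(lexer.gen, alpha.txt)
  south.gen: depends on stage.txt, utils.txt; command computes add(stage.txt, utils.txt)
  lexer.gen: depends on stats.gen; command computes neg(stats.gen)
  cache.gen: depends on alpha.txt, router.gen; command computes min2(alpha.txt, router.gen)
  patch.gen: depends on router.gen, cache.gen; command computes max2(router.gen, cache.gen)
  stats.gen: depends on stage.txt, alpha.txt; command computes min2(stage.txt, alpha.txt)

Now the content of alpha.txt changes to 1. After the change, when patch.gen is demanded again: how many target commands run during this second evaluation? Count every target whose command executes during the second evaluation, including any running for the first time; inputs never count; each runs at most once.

Target commands that run: cache.gen, lexer.gen, router.gen, stats.gen — 4 in total.
Key observation: the cutoff stops propagation at patch.gen — its inputs' values are unchanged, so it reuses its cache.

First evaluation (everything demanded from the output):
  stats.gen = min2(7, 4) = 4
  lexer.gen = neg(4) = -4
  router.gen = add(-4, 4) = 0
  cache.gen = min2(4, 0) = 0
  patch.gen = max2(0, 0) = 0

Propagation after the edit:
  stats.gen: runs — alpha.txt 4->1; result 1.
  lexer.gen: runs — stats.gen 4->1; result -1.
  router.gen: runs — lexer.gen -4->-1; alpha.txt 4->1; result 0 (same value as before).
  cache.gen: runs — alpha.txt 4->1; result 0 (same value as before).
  patch.gen: checked — values it read are unchanged (router.gen unchanged, cache.gen unchanged); reused cached 0 without running.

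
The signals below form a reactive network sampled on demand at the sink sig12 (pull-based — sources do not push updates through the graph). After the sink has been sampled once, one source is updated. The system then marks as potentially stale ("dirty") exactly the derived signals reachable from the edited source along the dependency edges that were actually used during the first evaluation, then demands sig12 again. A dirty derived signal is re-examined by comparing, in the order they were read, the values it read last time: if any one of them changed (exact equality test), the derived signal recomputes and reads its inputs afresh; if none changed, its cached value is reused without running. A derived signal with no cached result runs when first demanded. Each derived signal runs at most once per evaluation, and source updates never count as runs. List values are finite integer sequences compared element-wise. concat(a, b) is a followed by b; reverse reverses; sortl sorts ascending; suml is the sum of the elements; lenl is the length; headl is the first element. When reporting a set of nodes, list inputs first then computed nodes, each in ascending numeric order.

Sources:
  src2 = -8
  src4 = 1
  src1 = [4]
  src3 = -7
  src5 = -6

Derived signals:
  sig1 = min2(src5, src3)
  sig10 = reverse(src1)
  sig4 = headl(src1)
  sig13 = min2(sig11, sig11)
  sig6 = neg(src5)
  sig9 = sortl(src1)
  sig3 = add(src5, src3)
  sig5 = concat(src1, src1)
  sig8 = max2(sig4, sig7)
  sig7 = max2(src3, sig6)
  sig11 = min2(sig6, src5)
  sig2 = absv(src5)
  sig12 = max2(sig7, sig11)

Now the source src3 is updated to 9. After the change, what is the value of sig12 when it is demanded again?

sig12 now evaluates to 9.

Initial pass — values computed on the first demand:
  sig6 = neg(-6) = 6
  sig7 = max2(-7, 6) = 6
  sig11 = min2(6, -6) = -6
  sig12 = max2(6, -6) = 6

Second demand — change propagation:
  sig7: re-runs because src3 -7->9; new result 9.
  sig12: re-runs because sig7 6->9; new result 9.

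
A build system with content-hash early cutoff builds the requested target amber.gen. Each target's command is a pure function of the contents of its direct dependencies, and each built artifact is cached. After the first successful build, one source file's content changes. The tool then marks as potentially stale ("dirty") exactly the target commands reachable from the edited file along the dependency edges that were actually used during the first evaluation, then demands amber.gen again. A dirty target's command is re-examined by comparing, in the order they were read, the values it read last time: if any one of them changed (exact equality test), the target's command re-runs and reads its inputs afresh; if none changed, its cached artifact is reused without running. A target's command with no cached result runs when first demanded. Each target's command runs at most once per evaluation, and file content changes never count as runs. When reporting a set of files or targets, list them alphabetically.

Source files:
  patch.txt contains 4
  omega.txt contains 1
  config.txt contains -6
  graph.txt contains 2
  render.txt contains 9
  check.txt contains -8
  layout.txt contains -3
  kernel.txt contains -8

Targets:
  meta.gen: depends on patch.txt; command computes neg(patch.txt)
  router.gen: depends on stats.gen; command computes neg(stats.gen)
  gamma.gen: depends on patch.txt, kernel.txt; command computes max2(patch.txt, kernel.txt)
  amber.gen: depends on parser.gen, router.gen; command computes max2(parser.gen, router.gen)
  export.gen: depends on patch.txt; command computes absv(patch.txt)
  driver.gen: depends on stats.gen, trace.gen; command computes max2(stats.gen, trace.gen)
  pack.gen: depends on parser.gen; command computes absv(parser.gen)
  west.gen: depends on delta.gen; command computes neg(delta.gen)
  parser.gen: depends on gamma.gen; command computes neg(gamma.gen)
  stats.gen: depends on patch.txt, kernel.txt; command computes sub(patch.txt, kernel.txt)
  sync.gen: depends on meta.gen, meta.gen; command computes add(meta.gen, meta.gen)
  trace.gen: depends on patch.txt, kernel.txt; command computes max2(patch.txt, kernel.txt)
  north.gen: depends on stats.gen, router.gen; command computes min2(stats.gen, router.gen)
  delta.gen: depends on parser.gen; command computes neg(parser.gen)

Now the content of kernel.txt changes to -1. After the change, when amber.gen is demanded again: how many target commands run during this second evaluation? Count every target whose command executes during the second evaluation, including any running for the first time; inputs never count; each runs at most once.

Target commands that run: amber.gen, gamma.gen, router.gen, stats.gen — 4 in total.
Key observation: the cutoff stops propagation at parser.gen — its inputs' values are unchanged, so it reuses its cache.

First evaluation (everything demanded from the output):
  gamma.gen = max2(4, -8) = 4
  parser.gen = neg(4) = -4
  stats.gen = sub(4, -8) = 12
  router.gen = neg(12) = -12
  amber.gen = max2(-4, -12) = -4

Propagation after the edit:
  gamma.gen: runs — kernel.txt -8->-1; result 4 (same value as before).
  parser.gen: checked — values it read are unchanged (gamma.gen unchanged); reused cached -4 without running.
  stats.gen: runs — kernel.txt -8->-1; result 5.
  router.gen: runs — stats.gen 12->5; result -5.
  amber.gen: runs — router.gen -12->-5; result -4 (same value as before).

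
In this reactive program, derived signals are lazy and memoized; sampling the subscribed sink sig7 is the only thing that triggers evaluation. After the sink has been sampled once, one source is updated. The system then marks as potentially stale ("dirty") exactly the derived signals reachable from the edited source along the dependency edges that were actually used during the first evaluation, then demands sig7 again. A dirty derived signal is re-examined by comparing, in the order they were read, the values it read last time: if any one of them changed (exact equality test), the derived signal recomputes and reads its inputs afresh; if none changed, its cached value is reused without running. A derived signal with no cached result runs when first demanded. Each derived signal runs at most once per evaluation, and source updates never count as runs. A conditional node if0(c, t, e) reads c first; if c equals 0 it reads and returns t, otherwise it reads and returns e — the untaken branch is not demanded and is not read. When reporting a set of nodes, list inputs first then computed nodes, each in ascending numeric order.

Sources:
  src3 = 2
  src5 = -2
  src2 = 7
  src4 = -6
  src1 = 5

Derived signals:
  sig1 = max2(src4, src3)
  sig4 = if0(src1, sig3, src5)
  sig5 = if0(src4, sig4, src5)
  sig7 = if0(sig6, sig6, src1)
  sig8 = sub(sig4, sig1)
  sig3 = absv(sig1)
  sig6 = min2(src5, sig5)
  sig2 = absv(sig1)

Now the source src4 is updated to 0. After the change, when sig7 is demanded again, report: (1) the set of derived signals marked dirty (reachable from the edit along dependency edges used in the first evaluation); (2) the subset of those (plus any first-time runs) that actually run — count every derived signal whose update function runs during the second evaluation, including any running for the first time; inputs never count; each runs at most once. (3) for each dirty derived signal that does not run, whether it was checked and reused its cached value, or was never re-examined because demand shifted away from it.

The edit dirties: sig5, sig6, sig7.
2 derived signals run: sig4, sig5.
Cache hits after checking: sig6, sig7.
Note the branch switch — sig4 had no cache and runs now for the first time.

First demand of the output computes:
  sig5 = if0(src4=-6 -> else branch src5) = -2
  sig6 = min2(-2, -2) = -2
  sig7 = if0(sig6=-2 -> else branch src1) = 5

After the edit, cleaning proceeds:
  sig4: had never run; runs now, result -2.
  sig5: a read changed (src4 -6->0) — executes, giving -2 — identical to its old value.
  sig6: dirty, but its reads are unchanged (src5 unchanged, sig5 unchanged); cached -2 stands.
  sig7: dirty, but its reads are unchanged (sig6 unchanged, src1 unchanged); cached 5 stands.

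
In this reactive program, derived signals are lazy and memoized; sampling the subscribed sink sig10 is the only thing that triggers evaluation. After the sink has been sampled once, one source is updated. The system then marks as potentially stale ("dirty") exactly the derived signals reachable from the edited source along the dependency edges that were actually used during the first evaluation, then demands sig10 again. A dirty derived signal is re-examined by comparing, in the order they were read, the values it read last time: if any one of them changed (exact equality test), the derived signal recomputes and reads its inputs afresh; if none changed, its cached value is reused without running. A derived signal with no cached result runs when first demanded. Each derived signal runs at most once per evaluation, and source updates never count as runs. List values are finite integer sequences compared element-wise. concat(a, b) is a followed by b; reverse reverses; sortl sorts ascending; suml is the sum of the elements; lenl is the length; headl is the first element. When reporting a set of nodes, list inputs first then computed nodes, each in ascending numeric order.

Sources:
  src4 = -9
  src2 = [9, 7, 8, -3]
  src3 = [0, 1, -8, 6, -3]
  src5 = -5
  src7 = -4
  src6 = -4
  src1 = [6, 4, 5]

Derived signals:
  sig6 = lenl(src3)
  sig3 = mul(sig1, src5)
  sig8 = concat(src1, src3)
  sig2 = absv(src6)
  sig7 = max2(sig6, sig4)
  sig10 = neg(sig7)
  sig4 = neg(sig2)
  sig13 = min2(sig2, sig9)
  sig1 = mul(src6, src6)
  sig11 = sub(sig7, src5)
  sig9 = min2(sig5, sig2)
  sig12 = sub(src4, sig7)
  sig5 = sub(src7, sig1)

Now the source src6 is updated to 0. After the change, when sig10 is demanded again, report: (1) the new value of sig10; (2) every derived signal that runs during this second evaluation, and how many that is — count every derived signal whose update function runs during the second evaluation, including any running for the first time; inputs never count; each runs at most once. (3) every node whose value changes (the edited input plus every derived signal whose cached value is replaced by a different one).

Demanding sig10 again yields -5.
3 derived signals run: sig2, sig4, sig7.
The nodes whose values change: src6, sig2, sig4.
Note the absorption at sig7: it re-runs yet its value is the same, leaving the output's value untouched.

First demand of the output computes:
  sig2 = absv(-4) = 4
  sig4 = neg(4) = -4
  sig6 = lenl([0, 1, -8, 6, -3]) = 5
  sig7 = max2(5, -4) = 5
  sig10 = neg(5) = -5

After the edit, cleaning proceeds:
  sig2: a read changed (src6 -4->0) — executes, giving 0.
  sig4: a read changed (sig2 4->0) — executes, giving 0.
  sig7: a read changed (sig4 -4->0) — executes, giving 5 — identical to its old value.
  sig10: dirty, but its reads are unchanged (sig7 unchanged); cached -5 stands.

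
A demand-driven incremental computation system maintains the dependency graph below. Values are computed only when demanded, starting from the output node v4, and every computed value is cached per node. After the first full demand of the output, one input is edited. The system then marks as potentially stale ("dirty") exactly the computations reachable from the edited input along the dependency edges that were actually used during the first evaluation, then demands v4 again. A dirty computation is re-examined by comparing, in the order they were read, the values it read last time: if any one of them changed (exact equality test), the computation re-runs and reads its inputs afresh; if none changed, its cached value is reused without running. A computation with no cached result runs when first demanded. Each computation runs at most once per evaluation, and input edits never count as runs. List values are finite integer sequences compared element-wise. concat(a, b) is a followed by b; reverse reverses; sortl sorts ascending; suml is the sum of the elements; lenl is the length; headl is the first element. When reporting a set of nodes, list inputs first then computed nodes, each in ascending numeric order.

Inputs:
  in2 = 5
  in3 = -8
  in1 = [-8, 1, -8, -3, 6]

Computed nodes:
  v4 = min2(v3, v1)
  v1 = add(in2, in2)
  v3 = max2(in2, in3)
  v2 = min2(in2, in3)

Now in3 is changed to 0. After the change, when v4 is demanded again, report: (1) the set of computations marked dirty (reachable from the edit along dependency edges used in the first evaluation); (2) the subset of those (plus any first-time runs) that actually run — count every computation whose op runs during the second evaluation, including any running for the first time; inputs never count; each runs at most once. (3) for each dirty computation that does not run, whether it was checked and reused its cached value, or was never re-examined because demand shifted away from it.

Marked dirty: v3, v4.
Computations that run: v3 — 1 in total.
Checked but reused from cache: v4.
Key observation: the change is absorbed at v3 — it re-runs but produces the same value, and the output's value is unchanged.

First evaluation (everything demanded from the output):
  v1 = add(5, 5) = 10
  v3 = max2(5, -8) = 5
  v4 = min2(5, 10) = 5

Propagation after the edit:
  v3: runs — in3 -8->0; result 5 (same value as before).
  v4: checked — values it read are unchanged (v3 unchanged, v1 unchanged); reused cached 5 without running.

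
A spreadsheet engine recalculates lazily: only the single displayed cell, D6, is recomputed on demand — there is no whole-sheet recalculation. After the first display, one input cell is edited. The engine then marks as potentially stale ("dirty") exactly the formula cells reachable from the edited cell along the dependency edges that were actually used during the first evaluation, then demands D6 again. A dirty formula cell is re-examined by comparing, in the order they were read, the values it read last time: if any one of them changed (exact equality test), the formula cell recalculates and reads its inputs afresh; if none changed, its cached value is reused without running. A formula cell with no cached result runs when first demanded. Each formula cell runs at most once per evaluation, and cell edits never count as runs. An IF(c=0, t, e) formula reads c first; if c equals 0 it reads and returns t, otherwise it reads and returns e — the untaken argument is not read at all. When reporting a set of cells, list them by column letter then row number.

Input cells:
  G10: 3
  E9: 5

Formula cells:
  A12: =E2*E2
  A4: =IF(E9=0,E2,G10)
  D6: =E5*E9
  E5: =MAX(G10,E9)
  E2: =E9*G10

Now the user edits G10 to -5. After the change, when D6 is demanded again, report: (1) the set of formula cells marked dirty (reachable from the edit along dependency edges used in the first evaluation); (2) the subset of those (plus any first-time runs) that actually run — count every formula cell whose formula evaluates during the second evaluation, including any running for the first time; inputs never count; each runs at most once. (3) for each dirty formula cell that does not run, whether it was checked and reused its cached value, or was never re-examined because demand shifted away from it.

Marked dirty: D6, E5.
Formula cells that run: E5 — 1 in total.
Checked but reused from cache: D6.
Key observation: the change is absorbed at E5 — it re-runs but produces the same value, and the output's value is unchanged.

First evaluation (everything demanded from the output):
  E5 = MAX(3, 5) = 5
  D6 = 5 * 5 = 25

Propagation after the edit:
  E5: runs — G10 3->-5; result 5 (same value as before).
  D6: checked — values it read are unchanged (E5 unchanged, E9 unchanged); reused cached 25 without running.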